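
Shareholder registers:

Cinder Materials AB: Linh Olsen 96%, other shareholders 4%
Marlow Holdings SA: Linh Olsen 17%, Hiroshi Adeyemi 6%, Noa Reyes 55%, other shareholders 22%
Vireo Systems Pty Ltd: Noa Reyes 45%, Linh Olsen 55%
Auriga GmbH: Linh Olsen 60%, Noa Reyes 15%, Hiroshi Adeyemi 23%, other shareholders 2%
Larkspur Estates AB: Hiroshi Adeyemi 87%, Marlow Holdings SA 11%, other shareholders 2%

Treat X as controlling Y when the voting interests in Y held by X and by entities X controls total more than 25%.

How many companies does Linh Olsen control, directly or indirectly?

Linh holds 96% of Cinder, so Linh controls Cinder.
Linh holds 55% of Vireo, so Linh controls Vireo.
Linh holds 60% of Auriga, so Linh controls Auriga.
No other company's threshold is met.
Linh controls 3 companies.

3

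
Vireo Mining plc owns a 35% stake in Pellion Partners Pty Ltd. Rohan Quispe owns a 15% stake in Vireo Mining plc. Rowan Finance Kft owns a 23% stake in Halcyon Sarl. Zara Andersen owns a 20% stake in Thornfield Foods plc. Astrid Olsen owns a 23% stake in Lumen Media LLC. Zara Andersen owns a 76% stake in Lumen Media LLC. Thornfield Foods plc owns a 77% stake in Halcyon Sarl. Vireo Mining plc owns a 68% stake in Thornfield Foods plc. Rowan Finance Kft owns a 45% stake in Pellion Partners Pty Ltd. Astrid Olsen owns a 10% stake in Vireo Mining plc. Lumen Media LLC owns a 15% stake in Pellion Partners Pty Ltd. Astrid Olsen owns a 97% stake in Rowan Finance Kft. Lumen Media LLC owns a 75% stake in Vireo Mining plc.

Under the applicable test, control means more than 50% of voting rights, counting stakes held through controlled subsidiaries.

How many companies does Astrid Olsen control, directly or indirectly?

Astrid holds 97% of Rowan, so Astrid controls Rowan.
No other company's threshold is met.
Astrid controls 1 company.

1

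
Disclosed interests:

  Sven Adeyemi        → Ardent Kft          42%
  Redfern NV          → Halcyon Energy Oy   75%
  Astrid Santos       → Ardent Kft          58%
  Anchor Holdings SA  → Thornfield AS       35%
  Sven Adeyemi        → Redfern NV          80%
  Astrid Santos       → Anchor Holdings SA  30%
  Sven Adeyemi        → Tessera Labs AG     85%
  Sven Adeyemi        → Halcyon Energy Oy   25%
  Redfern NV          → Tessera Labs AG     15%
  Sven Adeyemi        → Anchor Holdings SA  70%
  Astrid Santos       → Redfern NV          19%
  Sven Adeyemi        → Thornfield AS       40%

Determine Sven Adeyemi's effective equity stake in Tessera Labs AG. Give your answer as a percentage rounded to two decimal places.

97.00%

Sven reaches Tessera along 2 paths.
Via Redfern: 80% × 15% = 12%.
Direct stake: 85% = 85%.
Total: 12% + 85% = 97%.
Rounded: 97.00%.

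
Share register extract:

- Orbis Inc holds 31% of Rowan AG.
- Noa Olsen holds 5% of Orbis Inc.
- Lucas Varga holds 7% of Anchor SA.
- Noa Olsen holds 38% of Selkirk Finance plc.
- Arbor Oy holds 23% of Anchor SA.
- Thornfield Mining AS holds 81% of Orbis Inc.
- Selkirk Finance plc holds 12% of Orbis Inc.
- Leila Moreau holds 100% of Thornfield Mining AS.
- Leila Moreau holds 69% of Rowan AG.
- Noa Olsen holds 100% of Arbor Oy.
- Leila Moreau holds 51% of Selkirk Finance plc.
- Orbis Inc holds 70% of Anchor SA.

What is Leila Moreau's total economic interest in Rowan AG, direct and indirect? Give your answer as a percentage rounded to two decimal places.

96.01%

Leila reaches Rowan along 3 paths.
Direct stake: 69% = 69%.
Via Thornfield → Orbis: 100% × 81% × 31% = 25.11%.
Via Selkirk → Orbis: 51% × 12% × 31% = 1.8972%.
Total: 69% + 25.11% + 1.8972% = 96.0072%.
Rounded: 96.01%.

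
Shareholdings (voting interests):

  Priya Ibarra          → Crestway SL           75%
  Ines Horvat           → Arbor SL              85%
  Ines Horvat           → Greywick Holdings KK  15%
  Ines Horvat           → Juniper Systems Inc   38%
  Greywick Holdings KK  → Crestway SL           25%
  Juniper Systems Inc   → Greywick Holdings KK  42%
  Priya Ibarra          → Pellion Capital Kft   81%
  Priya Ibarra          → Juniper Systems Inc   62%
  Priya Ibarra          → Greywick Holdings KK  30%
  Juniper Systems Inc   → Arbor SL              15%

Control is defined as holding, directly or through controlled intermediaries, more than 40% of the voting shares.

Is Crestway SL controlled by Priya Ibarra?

Priya holds 62% of Juniper, so Priya controls Juniper.
Priya and Juniper together hold 30% + 42% = 72% of Greywick, so Priya controls Greywick.
Greywick and Priya together hold 25% + 75% = 100% of Crestway, so Priya controls Crestway.

Yes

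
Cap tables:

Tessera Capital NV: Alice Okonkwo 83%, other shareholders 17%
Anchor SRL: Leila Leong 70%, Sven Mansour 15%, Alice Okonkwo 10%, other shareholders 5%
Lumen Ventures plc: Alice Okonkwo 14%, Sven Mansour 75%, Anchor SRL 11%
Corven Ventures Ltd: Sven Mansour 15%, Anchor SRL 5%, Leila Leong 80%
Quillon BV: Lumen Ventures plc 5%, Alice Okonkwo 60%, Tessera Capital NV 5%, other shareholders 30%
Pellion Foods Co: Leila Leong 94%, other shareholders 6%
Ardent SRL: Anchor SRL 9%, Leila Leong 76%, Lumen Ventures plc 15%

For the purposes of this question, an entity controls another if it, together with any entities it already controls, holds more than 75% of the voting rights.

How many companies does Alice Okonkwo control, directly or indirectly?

1

Alice holds 83% of Tessera, so Alice controls Tessera.
No other company's threshold is met.
Alice controls 1 company.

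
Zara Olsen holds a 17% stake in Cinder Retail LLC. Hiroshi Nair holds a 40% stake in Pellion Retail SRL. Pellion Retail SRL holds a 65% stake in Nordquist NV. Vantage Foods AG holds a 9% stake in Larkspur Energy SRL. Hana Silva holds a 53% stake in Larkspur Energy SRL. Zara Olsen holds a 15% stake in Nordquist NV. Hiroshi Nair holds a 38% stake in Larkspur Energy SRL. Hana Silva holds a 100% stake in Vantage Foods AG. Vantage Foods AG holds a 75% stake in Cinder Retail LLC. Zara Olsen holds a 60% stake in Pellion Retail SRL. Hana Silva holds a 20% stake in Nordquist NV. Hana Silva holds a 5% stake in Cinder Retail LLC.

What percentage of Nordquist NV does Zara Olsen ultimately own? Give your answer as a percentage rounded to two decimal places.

54.00%

Zara reaches Nordquist along 2 paths.
Direct stake: 15% = 15%.
Via Pellion: 60% × 65% = 39%.
Total: 15% + 39% = 54%.
Rounded: 54.00%.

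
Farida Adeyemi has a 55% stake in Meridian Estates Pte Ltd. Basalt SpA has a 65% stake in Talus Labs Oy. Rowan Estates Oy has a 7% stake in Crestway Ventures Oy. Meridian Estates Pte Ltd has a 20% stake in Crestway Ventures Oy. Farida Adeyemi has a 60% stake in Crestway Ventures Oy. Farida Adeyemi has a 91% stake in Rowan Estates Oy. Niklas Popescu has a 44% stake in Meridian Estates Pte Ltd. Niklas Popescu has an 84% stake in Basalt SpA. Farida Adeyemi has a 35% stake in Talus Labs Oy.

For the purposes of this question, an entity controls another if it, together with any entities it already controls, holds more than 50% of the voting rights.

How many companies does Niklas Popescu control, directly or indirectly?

Niklas holds 84% of Basalt, so Niklas controls Basalt.
Basalt holds 65% of Talus, so Niklas controls Talus.
No other company's threshold is met.
Niklas controls 2 companies.

2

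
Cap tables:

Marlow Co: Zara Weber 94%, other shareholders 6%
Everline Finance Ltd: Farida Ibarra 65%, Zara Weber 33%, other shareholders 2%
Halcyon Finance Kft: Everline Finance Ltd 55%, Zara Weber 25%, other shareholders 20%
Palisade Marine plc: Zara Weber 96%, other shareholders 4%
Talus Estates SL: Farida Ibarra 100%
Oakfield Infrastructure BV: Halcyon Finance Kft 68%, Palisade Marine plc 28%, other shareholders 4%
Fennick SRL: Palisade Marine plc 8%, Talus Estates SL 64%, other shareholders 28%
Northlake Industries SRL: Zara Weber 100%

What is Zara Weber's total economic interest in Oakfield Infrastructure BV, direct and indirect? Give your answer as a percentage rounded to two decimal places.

Zara reaches Oakfield along 3 paths.
Via Everline → Halcyon: 33% × 55% × 68% = 12.342%.
Via Halcyon: 25% × 68% = 17%.
Via Palisade: 96% × 28% = 26.88%.
Total: 12.342% + 17% + 26.88% = 56.222%.
Rounded: 56.22%.

56.22%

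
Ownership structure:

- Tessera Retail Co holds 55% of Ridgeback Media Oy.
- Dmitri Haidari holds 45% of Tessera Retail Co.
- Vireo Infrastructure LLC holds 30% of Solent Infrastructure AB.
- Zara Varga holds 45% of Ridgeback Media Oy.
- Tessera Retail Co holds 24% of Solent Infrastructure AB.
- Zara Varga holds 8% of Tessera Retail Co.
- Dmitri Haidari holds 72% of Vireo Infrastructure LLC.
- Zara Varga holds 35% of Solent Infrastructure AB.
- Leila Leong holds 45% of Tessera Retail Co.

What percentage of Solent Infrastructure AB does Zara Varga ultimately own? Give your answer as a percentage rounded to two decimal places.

Zara reaches Solent along 2 paths.
Direct stake: 35% = 35%.
Via Tessera: 8% × 24% = 1.92%.
Total: 35% + 1.92% = 36.92%.

36.92%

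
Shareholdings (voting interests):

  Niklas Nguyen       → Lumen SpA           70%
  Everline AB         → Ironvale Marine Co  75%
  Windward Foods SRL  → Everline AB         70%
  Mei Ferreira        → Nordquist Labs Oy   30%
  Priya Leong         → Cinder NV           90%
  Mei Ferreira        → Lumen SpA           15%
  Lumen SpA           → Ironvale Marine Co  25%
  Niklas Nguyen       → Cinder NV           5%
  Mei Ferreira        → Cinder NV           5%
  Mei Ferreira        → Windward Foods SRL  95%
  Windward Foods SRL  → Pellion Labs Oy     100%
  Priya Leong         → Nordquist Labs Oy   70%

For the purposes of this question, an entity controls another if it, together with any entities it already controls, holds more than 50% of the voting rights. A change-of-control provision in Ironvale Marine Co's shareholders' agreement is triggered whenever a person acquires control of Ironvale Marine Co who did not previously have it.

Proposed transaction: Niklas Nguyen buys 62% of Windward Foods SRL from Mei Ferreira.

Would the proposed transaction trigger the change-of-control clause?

Yes

The purchase adds only to Niklas's holdings (Mei's stake shrinks), so Niklas is the only person who could newly come to control Ironvale.
Niklas holds 70% of Lumen, so Niklas controls Lumen.
In Ironvale, Niklas's side holds only 25%, not > 50%.
So before the transaction, Niklas does not control Ironvale.
After the purchase, Niklas holds 62% of Windward directly, and Mei's stake falls to 33%.
Niklas holds 62% of Windward, so Niklas controls Windward.
Windward holds 70% of Everline, so Niklas controls Everline.
Everline and Lumen together hold 75% + 25% = 100% of Ironvale, so Niklas controls Ironvale.
Niklas did not control Ironvale before and does after, so the clause is triggered.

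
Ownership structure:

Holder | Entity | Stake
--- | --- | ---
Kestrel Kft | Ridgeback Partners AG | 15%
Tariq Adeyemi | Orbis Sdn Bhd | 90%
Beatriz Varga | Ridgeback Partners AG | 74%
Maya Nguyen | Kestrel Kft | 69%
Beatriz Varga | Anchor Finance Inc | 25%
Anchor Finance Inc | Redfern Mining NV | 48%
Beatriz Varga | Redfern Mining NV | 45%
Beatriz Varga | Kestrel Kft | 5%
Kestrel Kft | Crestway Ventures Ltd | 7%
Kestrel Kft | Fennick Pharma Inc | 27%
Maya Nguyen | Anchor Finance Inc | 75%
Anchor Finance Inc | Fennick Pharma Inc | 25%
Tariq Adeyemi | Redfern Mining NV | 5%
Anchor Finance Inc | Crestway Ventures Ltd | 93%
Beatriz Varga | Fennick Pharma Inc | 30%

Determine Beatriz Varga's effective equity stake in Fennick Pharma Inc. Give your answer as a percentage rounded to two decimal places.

Beatriz reaches Fennick along 3 paths.
Direct stake: 30% = 30%.
Via Kestrel: 5% × 27% = 1.35%.
Via Anchor: 25% × 25% = 6.25%.
Total: 30% + 1.35% + 6.25% = 37.6%.
Rounded: 37.60%.

37.60%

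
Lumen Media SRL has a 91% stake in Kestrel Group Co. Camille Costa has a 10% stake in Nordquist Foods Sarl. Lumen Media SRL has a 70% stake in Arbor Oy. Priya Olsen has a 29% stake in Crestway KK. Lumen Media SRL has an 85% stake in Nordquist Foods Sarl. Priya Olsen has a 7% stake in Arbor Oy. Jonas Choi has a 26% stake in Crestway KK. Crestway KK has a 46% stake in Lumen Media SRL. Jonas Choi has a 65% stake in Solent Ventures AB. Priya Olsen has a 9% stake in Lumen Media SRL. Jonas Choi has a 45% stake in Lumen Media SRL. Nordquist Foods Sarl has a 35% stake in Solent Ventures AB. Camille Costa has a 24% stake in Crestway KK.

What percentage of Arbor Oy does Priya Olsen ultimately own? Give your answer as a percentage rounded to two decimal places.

22.64%

Priya reaches Arbor along 3 paths.
Direct stake: 7% = 7%.
Via Crestway → Lumen: 29% × 46% × 70% = 9.338%.
Via Lumen: 9% × 70% = 6.3%.
Total: 7% + 9.338% + 6.3% = 22.638%.
Rounded: 22.64%.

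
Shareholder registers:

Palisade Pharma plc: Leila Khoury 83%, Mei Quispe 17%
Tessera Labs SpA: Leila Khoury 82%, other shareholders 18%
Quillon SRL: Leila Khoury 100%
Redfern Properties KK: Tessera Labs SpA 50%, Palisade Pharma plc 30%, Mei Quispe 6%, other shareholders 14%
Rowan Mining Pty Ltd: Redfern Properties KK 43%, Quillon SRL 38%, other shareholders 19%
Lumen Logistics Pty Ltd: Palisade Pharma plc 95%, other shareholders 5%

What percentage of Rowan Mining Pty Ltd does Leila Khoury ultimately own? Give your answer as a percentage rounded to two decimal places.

Leila reaches Rowan along 3 paths.
Via Tessera → Redfern: 82% × 50% × 43% = 17.63%.
Via Palisade → Redfern: 83% × 30% × 43% = 10.707%.
Via Quillon: 100% × 38% = 38%.
Total: 17.63% + 10.707% + 38% = 66.337%.
Rounded: 66.34%.

66.34%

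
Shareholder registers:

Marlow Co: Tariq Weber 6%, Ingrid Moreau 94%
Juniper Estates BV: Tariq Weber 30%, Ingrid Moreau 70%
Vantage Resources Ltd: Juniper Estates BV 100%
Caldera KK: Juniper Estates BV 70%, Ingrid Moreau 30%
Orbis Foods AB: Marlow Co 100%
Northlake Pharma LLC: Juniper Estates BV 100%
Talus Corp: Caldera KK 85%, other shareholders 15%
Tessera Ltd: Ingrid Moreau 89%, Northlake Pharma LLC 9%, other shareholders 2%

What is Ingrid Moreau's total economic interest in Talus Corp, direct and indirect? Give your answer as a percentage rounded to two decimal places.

67.15%

Ingrid reaches Talus along 2 paths.
Via Juniper → Caldera: 70% × 70% × 85% = 41.65%.
Via Caldera: 30% × 85% = 25.5%.
Total: 41.65% + 25.5% = 67.15%.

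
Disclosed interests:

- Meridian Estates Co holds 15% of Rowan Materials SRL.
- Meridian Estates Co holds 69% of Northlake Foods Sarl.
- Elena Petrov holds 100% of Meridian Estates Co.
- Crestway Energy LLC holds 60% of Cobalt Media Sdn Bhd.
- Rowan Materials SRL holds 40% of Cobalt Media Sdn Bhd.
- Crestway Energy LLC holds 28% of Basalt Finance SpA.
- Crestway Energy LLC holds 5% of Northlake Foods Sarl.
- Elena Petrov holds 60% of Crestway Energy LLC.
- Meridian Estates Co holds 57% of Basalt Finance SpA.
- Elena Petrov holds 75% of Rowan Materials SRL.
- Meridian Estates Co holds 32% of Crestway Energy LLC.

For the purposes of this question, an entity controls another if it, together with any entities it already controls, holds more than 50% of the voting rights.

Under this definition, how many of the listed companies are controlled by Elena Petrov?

6

Elena holds 100% of Meridian, so Elena controls Meridian.
Meridian and Elena together hold 15% + 75% = 90% of Rowan, so Elena controls Rowan.
Elena and Meridian together hold 60% + 32% = 92% of Crestway, so Elena controls Crestway.
Crestway and Meridian together hold 5% + 69% = 74% of Northlake, so Elena controls Northlake.
Meridian and Crestway together hold 57% + 28% = 85% of Basalt, so Elena controls Basalt.
Rowan and Crestway together hold 40% + 60% = 100% of Cobalt, so Elena controls Cobalt.
Elena controls 6 companies.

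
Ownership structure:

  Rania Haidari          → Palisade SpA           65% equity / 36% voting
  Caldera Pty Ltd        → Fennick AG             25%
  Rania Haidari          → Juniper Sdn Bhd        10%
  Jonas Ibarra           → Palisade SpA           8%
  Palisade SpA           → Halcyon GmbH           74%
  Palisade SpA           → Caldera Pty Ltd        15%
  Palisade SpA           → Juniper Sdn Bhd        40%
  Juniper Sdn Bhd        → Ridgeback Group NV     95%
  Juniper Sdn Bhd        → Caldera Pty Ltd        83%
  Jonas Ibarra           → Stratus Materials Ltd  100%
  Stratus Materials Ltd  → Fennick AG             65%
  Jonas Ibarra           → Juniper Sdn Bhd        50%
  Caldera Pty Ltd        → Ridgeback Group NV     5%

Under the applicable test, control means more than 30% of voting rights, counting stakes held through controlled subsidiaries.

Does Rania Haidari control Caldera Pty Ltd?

Yes

Rania holds 36% of Palisade, so Rania controls Palisade.
Palisade and Rania together hold 40% + 10% = 50% of Juniper, so Rania controls Juniper.
Juniper and Palisade together hold 83% + 15% = 98% of Caldera, so Rania controls Caldera.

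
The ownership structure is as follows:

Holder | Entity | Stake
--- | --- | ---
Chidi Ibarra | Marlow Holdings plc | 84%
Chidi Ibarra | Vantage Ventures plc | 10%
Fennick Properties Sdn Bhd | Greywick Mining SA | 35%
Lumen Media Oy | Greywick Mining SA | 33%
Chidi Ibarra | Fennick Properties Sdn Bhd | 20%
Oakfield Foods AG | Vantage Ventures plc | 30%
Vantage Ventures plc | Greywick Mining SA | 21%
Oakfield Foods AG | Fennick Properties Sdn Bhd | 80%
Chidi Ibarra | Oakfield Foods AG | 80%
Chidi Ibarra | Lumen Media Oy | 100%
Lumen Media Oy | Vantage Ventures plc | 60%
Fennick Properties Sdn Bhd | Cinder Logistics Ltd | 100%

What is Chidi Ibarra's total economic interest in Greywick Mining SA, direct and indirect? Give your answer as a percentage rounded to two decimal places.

Chidi reaches Greywick along 6 paths.
Via Lumen: 100% × 33% = 33%.
Via Fennick: 20% × 35% = 7%.
Via Oakfield → Fennick: 80% × 80% × 35% = 22.4%.
Via Vantage: 10% × 21% = 2.1%.
Via Lumen → Vantage: 100% × 60% × 21% = 12.6%.
Via Oakfield → Vantage: 80% × 30% × 21% = 5.04%.
Total: 33% + 7% + 22.4% + 2.1% + 12.6% + 5.04% = 82.14%.

82.14%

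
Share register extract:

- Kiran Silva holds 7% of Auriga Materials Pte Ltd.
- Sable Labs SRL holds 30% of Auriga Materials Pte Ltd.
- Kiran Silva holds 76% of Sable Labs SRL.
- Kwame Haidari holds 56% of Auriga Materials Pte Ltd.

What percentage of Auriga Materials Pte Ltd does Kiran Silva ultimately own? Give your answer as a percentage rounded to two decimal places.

29.80%

Kiran reaches Auriga along 2 paths.
Via Sable: 76% × 30% = 22.8%.
Direct stake: 7% = 7%.
Total: 22.8% + 7% = 29.8%.
Rounded: 29.80%.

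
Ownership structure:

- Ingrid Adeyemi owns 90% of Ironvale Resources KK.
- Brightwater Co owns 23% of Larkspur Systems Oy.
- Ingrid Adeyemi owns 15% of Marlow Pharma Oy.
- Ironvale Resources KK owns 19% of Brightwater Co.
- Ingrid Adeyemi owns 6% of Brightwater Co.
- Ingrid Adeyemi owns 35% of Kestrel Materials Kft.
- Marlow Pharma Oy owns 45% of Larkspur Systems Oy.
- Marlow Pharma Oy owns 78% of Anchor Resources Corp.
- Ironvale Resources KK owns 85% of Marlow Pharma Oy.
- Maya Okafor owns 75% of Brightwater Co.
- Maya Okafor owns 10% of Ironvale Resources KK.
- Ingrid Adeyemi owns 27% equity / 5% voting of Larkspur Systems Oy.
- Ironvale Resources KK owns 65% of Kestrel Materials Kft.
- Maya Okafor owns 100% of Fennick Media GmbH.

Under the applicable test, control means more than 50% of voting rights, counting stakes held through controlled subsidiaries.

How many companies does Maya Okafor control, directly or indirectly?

Maya holds 75% of Brightwater, so Maya controls Brightwater.
Maya holds 100% of Fennick, so Maya controls Fennick.
No other company's threshold is met.
Maya controls 2 companies.

2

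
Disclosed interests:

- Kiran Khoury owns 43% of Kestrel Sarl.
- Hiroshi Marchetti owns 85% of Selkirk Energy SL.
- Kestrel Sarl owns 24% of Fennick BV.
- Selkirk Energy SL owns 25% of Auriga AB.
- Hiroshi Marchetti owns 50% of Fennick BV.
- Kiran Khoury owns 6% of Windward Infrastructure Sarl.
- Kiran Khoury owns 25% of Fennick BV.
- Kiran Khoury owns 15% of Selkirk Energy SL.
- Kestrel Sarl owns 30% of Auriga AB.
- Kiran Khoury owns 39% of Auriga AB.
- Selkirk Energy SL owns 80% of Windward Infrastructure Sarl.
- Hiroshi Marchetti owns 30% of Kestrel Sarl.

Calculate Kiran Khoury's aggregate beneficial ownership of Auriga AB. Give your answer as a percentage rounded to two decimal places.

Kiran reaches Auriga along 3 paths.
Direct stake: 39% = 39%.
Via Selkirk: 15% × 25% = 3.75%.
Via Kestrel: 43% × 30% = 12.9%.
Total: 39% + 3.75% + 12.9% = 55.65%.

55.65%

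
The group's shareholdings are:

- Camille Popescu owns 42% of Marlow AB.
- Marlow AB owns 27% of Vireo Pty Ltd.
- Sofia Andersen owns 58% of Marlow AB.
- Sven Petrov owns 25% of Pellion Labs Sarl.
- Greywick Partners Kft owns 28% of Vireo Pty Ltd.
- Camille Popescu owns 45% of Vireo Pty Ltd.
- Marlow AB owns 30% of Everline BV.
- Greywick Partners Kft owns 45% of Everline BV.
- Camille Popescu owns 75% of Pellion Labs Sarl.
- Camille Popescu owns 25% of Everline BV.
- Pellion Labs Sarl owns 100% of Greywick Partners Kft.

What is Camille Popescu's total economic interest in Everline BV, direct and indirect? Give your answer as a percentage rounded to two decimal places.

71.35%

Camille reaches Everline along 3 paths.
Via Marlow: 42% × 30% = 12.6%.
Direct stake: 25% = 25%.
Via Pellion → Greywick: 75% × 100% × 45% = 33.75%.
Total: 12.6% + 25% + 33.75% = 71.35%.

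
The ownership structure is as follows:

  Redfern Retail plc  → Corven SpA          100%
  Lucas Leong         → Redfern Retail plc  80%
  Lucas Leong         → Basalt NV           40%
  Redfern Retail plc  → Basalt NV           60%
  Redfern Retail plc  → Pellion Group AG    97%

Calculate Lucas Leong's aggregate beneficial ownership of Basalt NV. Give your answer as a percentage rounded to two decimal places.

88.00%

Lucas reaches Basalt along 2 paths.
Via Redfern: 80% × 60% = 48%.
Direct stake: 40% = 40%.
Total: 48% + 40% = 88%.
Rounded: 88.00%.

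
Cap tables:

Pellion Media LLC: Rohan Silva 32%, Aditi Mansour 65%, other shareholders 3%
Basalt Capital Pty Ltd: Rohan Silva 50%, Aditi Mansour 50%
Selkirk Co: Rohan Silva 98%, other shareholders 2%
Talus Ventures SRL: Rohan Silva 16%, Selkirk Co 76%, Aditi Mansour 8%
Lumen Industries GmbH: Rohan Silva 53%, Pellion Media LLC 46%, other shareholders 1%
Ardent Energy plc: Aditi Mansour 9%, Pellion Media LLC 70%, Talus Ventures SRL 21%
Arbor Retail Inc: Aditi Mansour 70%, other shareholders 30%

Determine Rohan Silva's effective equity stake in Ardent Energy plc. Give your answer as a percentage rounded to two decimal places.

41.40%

Rohan reaches Ardent along 3 paths.
Via Pellion: 32% × 70% = 22.4%.
Via Talus: 16% × 21% = 3.36%.
Via Selkirk → Talus: 98% × 76% × 21% = 15.6408%.
Total: 22.4% + 3.36% + 15.6408% = 41.4008%.
Rounded: 41.40%.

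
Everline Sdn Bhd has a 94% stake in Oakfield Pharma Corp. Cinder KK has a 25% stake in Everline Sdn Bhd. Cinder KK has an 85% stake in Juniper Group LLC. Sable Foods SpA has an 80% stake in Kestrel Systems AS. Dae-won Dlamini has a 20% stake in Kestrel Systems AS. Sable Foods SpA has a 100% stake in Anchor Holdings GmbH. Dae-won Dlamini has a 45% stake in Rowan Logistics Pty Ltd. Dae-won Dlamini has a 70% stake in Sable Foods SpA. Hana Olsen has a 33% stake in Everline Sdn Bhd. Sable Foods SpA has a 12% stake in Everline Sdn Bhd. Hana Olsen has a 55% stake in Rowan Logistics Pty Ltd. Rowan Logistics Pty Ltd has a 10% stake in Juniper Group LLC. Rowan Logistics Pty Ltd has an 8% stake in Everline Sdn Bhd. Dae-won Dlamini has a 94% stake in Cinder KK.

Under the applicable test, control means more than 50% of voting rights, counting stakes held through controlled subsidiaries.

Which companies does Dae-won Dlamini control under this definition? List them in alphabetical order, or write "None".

Dae-won holds 70% of Sable, so Dae-won controls Sable.
Dae-won holds 94% of Cinder, so Dae-won controls Cinder.
Sable holds 100% of Anchor, so Dae-won controls Anchor.
Cinder holds 85% of Juniper, so Dae-won controls Juniper.
Dae-won and Sable together hold 20% + 80% = 100% of Kestrel, so Dae-won controls Kestrel.
No other company's threshold is met.

Anchor Holdings GmbH, Cinder KK, Juniper Group LLC, Kestrel Systems AS, Sable Foods SpA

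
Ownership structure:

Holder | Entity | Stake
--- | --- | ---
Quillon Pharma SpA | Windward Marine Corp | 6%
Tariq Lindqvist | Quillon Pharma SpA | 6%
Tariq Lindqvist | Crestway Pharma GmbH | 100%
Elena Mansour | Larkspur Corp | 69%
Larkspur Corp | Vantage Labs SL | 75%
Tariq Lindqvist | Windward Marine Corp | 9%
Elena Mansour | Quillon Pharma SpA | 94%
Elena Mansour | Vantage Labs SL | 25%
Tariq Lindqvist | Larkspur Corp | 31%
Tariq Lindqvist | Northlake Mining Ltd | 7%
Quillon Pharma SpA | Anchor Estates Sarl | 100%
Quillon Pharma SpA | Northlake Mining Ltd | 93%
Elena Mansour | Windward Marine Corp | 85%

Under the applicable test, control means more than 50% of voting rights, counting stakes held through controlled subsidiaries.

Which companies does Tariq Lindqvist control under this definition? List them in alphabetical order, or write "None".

Crestway Pharma GmbH

Tariq holds 100% of Crestway, so Tariq controls Crestway.
No other company's threshold is met.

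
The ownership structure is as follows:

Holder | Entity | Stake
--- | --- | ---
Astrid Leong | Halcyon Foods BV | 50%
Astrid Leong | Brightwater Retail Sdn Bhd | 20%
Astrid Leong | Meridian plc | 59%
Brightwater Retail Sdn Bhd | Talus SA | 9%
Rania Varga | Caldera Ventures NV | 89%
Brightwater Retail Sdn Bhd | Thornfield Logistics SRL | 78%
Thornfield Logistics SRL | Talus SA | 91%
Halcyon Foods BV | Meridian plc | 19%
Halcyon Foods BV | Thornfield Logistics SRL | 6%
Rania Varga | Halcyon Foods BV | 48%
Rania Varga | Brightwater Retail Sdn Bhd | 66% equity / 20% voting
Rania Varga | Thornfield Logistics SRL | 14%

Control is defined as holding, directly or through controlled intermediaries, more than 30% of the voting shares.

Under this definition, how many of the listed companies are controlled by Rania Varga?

2

Rania holds 48% of Halcyon, so Rania controls Halcyon.
Rania holds 89% of Caldera, so Rania controls Caldera.
No other company's threshold is met.
Rania controls 2 companies.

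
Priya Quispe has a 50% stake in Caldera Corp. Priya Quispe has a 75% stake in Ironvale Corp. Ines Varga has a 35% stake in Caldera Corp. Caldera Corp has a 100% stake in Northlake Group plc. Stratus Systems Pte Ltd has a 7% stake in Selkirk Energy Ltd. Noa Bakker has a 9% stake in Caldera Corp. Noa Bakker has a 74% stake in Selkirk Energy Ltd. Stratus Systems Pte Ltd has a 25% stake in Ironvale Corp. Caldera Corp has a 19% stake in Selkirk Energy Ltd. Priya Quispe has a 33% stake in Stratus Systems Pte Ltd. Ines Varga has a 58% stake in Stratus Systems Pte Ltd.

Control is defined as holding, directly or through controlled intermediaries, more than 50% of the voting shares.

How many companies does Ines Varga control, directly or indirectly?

Ines holds 58% of Stratus, so Ines controls Stratus.
No other company's threshold is met.
Ines controls 1 company.

1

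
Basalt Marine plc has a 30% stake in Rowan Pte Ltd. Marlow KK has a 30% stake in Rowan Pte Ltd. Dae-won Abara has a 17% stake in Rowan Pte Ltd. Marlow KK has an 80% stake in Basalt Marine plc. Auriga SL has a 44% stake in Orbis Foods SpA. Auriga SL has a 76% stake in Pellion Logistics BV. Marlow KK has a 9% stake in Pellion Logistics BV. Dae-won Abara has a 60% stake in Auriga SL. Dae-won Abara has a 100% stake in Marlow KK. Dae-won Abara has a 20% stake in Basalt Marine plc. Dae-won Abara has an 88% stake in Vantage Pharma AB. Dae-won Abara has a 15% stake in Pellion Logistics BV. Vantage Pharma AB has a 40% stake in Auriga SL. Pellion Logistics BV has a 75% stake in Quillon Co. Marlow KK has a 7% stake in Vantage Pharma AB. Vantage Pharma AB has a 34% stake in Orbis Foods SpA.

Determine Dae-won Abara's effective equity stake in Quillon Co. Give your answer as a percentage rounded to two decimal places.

73.86%

Dae-won reaches Quillon along 5 paths.
Via Marlow → Pellion: 100% × 9% × 75% = 6.75%.
Via Pellion: 15% × 75% = 11.25%.
Via Auriga → Pellion: 60% × 76% × 75% = 34.2%.
Via Vantage → Auriga → Pellion: 88% × 40% × 76% × 75% = 20.064%.
Via Marlow → Vantage → Auriga → Pellion: 100% × 7% × 40% × 76% × 75% = 1.596%.
Total: 6.75% + 11.25% + 34.2% + 20.064% + 1.596% = 73.86%.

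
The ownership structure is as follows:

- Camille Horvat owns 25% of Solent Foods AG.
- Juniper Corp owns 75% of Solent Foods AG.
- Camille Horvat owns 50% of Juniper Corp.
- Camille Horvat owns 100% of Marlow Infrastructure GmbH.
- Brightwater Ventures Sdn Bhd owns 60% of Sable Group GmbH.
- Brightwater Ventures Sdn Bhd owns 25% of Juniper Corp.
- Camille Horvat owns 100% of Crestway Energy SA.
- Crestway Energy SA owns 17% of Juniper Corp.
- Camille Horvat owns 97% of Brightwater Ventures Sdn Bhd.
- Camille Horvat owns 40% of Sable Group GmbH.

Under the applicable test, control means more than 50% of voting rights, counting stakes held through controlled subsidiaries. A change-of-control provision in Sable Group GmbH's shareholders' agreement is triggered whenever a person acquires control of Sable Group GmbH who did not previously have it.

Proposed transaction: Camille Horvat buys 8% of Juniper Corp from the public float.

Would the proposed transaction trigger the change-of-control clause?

No

The purchase changes only Camille's holdings, so Camille is the only person who could newly come to control Sable.
Camille holds 97% of Brightwater, so Camille controls Brightwater.
Camille and Brightwater together hold 40% + 60% = 100% of Sable, so Camille controls Sable.
So Camille already controls Sable before the transaction.
After the purchase, Camille's direct stake in Juniper rises to 50% + 8% = 58%.
Camille controlled Sable already, so this is not a new person acquiring control; every other person's position is unchanged or reduced.
No new person acquires control, so the clause is not triggered.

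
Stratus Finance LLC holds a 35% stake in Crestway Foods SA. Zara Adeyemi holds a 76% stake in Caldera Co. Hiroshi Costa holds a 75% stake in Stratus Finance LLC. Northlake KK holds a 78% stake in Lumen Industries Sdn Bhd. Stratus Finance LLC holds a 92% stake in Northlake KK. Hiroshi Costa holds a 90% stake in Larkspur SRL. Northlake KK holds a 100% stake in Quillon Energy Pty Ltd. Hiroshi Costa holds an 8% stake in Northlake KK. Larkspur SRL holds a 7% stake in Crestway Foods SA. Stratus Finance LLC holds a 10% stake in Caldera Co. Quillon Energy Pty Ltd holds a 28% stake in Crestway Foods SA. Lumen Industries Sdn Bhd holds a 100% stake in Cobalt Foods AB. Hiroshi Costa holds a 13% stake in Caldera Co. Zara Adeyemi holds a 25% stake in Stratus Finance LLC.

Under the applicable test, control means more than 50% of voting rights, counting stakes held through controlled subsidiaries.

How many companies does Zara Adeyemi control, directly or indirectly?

1

Zara holds 76% of Caldera, so Zara controls Caldera.
No other company's threshold is met.
Zara controls 1 company.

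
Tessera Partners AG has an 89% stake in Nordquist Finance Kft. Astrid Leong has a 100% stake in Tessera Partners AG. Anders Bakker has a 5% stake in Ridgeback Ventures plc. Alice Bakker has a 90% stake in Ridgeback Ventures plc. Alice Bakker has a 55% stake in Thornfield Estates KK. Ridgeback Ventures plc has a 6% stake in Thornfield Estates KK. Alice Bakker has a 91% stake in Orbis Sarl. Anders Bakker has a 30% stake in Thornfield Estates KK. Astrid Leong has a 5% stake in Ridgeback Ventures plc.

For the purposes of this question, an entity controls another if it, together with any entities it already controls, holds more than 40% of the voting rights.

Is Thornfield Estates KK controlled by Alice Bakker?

Yes

Alice holds 90% of Ridgeback, so Alice controls Ridgeback.
Alice and Ridgeback together hold 55% + 6% = 61% of Thornfield, so Alice controls Thornfield.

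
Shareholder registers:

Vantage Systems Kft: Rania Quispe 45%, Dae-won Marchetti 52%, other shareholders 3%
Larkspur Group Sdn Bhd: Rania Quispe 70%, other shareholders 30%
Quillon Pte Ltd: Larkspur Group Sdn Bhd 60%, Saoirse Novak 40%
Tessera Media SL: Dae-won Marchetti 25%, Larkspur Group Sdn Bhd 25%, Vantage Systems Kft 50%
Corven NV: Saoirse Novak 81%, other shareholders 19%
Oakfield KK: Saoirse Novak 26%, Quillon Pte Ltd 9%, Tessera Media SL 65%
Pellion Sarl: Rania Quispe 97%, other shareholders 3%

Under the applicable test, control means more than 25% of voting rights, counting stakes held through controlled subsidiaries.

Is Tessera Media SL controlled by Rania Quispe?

Rania holds 70% of Larkspur, so Rania controls Larkspur.
Rania holds 45% of Vantage, so Rania controls Vantage.
Larkspur and Vantage together hold 25% + 50% = 75% of Tessera, so Rania controls Tessera.

Yes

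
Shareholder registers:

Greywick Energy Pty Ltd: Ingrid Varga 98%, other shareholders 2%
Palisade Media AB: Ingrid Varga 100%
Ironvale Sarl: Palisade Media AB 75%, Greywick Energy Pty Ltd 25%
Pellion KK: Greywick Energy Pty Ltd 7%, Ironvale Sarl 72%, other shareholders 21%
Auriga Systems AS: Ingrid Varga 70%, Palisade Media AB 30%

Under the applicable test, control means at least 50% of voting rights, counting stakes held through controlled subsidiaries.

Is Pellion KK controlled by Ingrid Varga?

Yes

Ingrid holds 98% of Greywick, so Ingrid controls Greywick.
Ingrid holds 100% of Palisade, so Ingrid controls Palisade.
Palisade and Greywick together hold 75% + 25% = 100% of Ironvale, so Ingrid controls Ironvale.
Greywick and Ironvale together hold 7% + 72% = 79% of Pellion, so Ingrid controls Pellion.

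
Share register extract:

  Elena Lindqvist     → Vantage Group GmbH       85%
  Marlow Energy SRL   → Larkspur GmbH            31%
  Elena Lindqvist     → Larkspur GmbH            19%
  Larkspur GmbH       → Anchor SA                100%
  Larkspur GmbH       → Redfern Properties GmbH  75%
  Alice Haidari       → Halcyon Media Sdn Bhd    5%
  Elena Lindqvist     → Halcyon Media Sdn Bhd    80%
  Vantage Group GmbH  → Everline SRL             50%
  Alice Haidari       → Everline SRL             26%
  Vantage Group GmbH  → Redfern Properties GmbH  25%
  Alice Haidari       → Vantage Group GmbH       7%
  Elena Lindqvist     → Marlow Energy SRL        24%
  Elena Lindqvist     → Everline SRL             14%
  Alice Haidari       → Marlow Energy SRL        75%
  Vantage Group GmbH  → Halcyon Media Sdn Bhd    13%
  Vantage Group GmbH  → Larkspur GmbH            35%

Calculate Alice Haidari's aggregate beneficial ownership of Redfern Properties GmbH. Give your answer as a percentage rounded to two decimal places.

Alice reaches Redfern along 3 paths.
Via Vantage → Larkspur: 7% × 35% × 75% = 1.8375%.
Via Marlow → Larkspur: 75% × 31% × 75% = 17.4375%.
Via Vantage: 7% × 25% = 1.75%.
Total: 1.8375% + 17.4375% + 1.75% = 21.025%.
Rounded: 21.03%.

21.03%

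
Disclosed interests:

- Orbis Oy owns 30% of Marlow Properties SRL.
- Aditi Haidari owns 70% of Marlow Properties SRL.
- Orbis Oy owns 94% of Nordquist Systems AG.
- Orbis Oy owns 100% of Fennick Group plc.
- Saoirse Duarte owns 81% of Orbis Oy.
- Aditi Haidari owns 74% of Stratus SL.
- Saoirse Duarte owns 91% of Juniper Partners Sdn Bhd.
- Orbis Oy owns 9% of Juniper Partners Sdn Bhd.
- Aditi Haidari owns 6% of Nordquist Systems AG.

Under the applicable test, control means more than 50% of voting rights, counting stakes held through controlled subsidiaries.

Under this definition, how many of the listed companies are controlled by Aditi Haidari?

2

Aditi holds 70% of Marlow, so Aditi controls Marlow.
Aditi holds 74% of Stratus, so Aditi controls Stratus.
No other company's threshold is met.
Aditi controls 2 companies.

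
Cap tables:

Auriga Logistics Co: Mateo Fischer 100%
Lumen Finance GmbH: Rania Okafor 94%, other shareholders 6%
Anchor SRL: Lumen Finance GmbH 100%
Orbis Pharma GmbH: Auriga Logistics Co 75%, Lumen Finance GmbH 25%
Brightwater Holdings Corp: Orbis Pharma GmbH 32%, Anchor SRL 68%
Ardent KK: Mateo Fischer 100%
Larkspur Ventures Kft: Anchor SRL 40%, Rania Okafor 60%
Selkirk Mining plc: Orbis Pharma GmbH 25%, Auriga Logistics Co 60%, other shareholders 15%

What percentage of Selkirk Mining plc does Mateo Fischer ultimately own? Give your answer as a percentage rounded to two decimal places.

Mateo reaches Selkirk along 2 paths.
Via Auriga → Orbis: 100% × 75% × 25% = 18.75%.
Via Auriga: 100% × 60% = 60%.
Total: 18.75% + 60% = 78.75%.

78.75%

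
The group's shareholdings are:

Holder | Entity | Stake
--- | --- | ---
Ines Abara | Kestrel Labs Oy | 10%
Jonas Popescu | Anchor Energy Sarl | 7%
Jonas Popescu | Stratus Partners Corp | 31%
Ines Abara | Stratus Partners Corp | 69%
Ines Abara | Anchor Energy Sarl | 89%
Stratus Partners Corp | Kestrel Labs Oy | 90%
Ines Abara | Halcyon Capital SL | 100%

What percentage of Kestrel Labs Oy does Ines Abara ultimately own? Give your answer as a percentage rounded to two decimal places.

Ines reaches Kestrel along 2 paths.
Direct stake: 10% = 10%.
Via Stratus: 69% × 90% = 62.1%.
Total: 10% + 62.1% = 72.1%.
Rounded: 72.10%.

72.10%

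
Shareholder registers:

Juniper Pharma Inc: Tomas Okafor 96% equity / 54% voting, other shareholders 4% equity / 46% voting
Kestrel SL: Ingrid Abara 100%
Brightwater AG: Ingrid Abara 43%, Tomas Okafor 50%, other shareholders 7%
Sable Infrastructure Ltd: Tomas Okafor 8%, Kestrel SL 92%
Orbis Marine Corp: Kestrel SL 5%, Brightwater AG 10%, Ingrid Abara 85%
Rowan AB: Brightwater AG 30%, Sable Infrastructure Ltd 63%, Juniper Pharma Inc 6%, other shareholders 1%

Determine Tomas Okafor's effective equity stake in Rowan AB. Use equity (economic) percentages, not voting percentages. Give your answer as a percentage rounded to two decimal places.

25.80%

Tomas reaches Rowan along 3 paths.
Via Brightwater: 50% × 30% = 15%.
Via Sable: 8% × 63% = 5.04%.
Via Juniper: 96% × 6% = 5.76%.
Total: 15% + 5.04% + 5.76% = 25.8%.
Rounded: 25.80%.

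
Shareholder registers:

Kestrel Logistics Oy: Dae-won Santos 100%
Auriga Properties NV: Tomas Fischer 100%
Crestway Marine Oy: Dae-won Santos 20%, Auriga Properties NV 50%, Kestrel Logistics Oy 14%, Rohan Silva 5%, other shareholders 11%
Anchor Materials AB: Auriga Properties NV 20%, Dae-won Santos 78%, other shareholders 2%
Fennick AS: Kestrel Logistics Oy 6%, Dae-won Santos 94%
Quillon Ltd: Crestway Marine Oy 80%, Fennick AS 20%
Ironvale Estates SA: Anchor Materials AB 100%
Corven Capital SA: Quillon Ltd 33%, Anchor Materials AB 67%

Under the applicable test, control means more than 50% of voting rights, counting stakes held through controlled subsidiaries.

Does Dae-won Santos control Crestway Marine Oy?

Dae-won holds 100% of Kestrel, so Dae-won controls Kestrel.
Dae-won holds 78% of Anchor, so Dae-won controls Anchor.
Kestrel and Dae-won together hold 6% + 94% = 100% of Fennick, so Dae-won controls Fennick.
Anchor holds 100% of Ironvale, so Dae-won controls Ironvale.
Anchor holds 67% of Corven, so Dae-won controls Corven.
In Crestway, Dae-won's side holds only 20% + 14% = 34%, not > 50%.
So Dae-won does not control Crestway.

No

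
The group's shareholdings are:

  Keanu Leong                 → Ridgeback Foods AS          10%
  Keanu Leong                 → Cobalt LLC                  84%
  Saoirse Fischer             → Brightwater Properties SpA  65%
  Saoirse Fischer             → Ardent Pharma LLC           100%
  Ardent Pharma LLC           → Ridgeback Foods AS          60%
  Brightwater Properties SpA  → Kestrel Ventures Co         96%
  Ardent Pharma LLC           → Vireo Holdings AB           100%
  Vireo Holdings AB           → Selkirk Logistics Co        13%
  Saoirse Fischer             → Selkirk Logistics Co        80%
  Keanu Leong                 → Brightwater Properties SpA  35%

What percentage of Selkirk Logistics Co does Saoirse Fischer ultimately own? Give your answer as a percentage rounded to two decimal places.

93.00%

Saoirse reaches Selkirk along 2 paths.
Direct stake: 80% = 80%.
Via Ardent → Vireo: 100% × 100% × 13% = 13%.
Total: 80% + 13% = 93%.
Rounded: 93.00%.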